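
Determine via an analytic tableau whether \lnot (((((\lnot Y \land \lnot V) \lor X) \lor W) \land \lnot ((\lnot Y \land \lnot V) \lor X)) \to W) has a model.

Initial set: {\lnot (((((\lnot Y \land \lnot V) \lor X) \lor W) \land \lnot ((\lnot Y \land \lnot V) \lor X)) \to W)}.
\lnot (((((\lnot Y \land \lnot V) \lor X) \lor W) \land \lnot ((\lnot Y \land \lnot V) \lor X)) \to W): α-rule — add ((((\lnot Y \land \lnot V) \lor X) \lor W) \land \lnot ((\lnot Y \land \lnot V) \lor X)), \lnot W.
((((\lnot Y \land \lnot V) \lor X) \lor W) \land \lnot ((\lnot Y \land \lnot V) \lor X)): α-rule — add (((\lnot Y \land \lnot V) \lor X) \lor W), \lnot ((\lnot Y \land \lnot V) \lor X).
\lnot ((\lnot Y \land \lnot V) \lor X): α-rule — add \lnot (\lnot Y \land \lnot V), \lnot X.
(((\lnot Y \land \lnot V) \lor X) \lor W): β-rule — branch into ((\lnot Y \land \lnot V) \lor X)  //  W.
  branch 1 (add ((\lnot Y \land \lnot V) \lor X)):
    \lnot (\lnot Y \land \lnot V): β-rule — branch into \lnot \lnot Y  //  \lnot \lnot V.
      branch 1.1 (add \lnot \lnot Y):
        ((\lnot Y \land \lnot V) \lor X): β-rule — branch into (\lnot Y \land \lnot V)  //  X.
          branch 1.1.1 (add (\lnot Y \land \lnot V)):
            (\lnot Y \land \lnot V): α-rule — add \lnot Y, \lnot V.
            × closes — contains both Y and \lnot Y.
          branch 1.1.2 (add X):
            × closes — contains both X and \lnot X.
      branch 1.2 (add \lnot \lnot V):
        ((\lnot Y \land \lnot V) \lor X): β-rule — branch into (\lnot Y \land \lnot V)  //  X.
          branch 1.2.1 (add (\lnot Y \land \lnot V)):
            (\lnot Y \land \lnot V): α-rule — add \lnot Y, \lnot V.
            × closes — contains both V and \lnot V.
          branch 1.2.2 (add X):
            × closes — contains both X and \lnot X.
  branch 2 (add W):
    × closes — contains both W and \lnot W.
All 5 branches close.
Every branch closed; the formula is unsatisfiable.

Unsatisfiable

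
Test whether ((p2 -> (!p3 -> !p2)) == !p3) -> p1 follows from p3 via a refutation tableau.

Yes

Initial set: {T p3; F (((p2 -> (!p3 -> !p2)) == !p3) -> p1)}.
F (((p2 -> (!p3 -> !p2)) == !p3) -> p1): α-rule — add T ((p2 -> (!p3 -> !p2)) == !p3), F p1.
T ((p2 -> (!p3 -> !p2)) == !p3): β-rule — branch into T (p2 -> (!p3 -> !p2)), T !p3  //  F (p2 -> (!p3 -> !p2)), F !p3.
  branch 1 (add T (p2 -> (!p3 -> !p2)), T !p3):
    × closes — contains both p3 and !p3.
  branch 2 (add F (p2 -> (!p3 -> !p2)), F !p3):
    F (p2 -> (!p3 -> !p2)): α-rule — add T p2, F (!p3 -> !p2).
    F (!p3 -> !p2): α-rule — add T !p3, F !p2.
    × closes — contains both p3 and !p3.
All 2 branches close.
Every branch closed, so the premises entail the conclusion.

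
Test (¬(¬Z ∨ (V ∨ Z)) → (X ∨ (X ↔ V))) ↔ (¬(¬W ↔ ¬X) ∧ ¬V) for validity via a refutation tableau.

Not valid

Assume the negation and expand:
Initial set: {¬((¬(¬Z ∨ (V ∨ Z)) → (X ∨ (X ↔ V))) ↔ (¬(¬W ↔ ¬X) ∧ ¬V))}.
¬((¬(¬Z ∨ (V ∨ Z)) → (X ∨ (X ↔ V))) ↔ (¬(¬W ↔ ¬X) ∧ ¬V)): β-rule — branch into (¬(¬Z ∨ (V ∨ Z)) → (X ∨ (X ↔ V))), ¬(¬(¬W ↔ ¬X) ∧ ¬V)  //  ¬(¬(¬Z ∨ (V ∨ Z)) → (X ∨ (X ↔ V))), (¬(¬W ↔ ¬X) ∧ ¬V).
  branch 1 (add (¬(¬Z ∨ (V ∨ Z)) → (X ∨ (X ↔ V))), ¬(¬(¬W ↔ ¬X) ∧ ¬V)):
    (¬(¬Z ∨ (V ∨ Z)) → (X ∨ (X ↔ V))): β-rule — branch into ¬¬(¬Z ∨ (V ∨ Z))  //  (X ∨ (X ↔ V)).
      branch 1.1 (add ¬¬(¬Z ∨ (V ∨ Z))):
        ¬(¬(¬W ↔ ¬X) ∧ ¬V): β-rule — branch into ¬¬(¬W ↔ ¬X)  //  ¬¬V.
          branch 1.1.1 (add ¬¬(¬W ↔ ¬X)):
            ¬¬(¬Z ∨ (V ∨ Z)): β-rule — branch into ¬Z  //  (V ∨ Z).
              branch 1.1.1.1 (add ¬Z):
                ¬¬(¬W ↔ ¬X): β-rule — branch into ¬W, ¬X  //  ¬¬W, ¬¬X.
                  branch 1.1.1.1.1 (add ¬W, ¬X):
                    ○ open, literals {W=false, X=false, Z=false}.
                  branch 1.1.1.1.2 (add ¬¬W, ¬¬X):
                    ○ open, literals {W=true, X=true, Z=false}.
              branch 1.1.1.2 (add (V ∨ Z)):
                ¬¬(¬W ↔ ¬X): β-rule — branch into ¬W, ¬X  //  ¬¬W, ¬¬X.
                  branch 1.1.1.2.1 (add ¬W, ¬X):
                    (V ∨ Z): β-rule — branch into V  //  Z.
                      branch 1.1.1.2.1.1 (add V):
                        ○ open, literals {V=true, W=false, X=false}.
                      branch 1.1.1.2.1.2 (add Z):
                        ○ open, literals {W=false, X=false, Z=true}.
                  branch 1.1.1.2.2 (add ¬¬W, ¬¬X):
                    (V ∨ Z): β-rule — branch into V  //  Z.
                      branch 1.1.1.2.2.1 (add V):
                        ○ open, literals {V=true, W=true, X=true}.
                      branch 1.1.1.2.2.2 (add Z):
                        ○ open, literals {W=true, X=true, Z=true}.
          branch 1.1.2 (add ¬¬V):
            ¬¬(¬Z ∨ (V ∨ Z)): β-rule — branch into ¬Z  //  (V ∨ Z).
              branch 1.1.2.1 (add ¬Z):
                ○ open, literals {V=true, Z=false}.
              branch 1.1.2.2 (add (V ∨ Z)):
                (V ∨ Z): β-rule — branch into V  //  Z.
                  branch 1.1.2.2.1 (add V):
                    ○ open, literals {V=true}.
                  branch 1.1.2.2.2 (add Z):
                    ○ open, literals {V=true, Z=true}.
      branch 1.2 (add (X ∨ (X ↔ V))):
        ¬(¬(¬W ↔ ¬X) ∧ ¬V): β-rule — branch into ¬¬(¬W ↔ ¬X)  //  ¬¬V.
          branch 1.2.1 (add ¬¬(¬W ↔ ¬X)):
            (X ∨ (X ↔ V)): β-rule — branch into X  //  (X ↔ V).
              branch 1.2.1.1 (add X):
                ¬¬(¬W ↔ ¬X): β-rule — branch into ¬W, ¬X  //  ¬¬W, ¬¬X.
                  branch 1.2.1.1.1 (add ¬W, ¬X):
                    × closes — contains both X and ¬X.
                  branch 1.2.1.1.2 (add ¬¬W, ¬¬X):
                    ○ open, literals {W=true, X=true}.
              branch 1.2.1.2 (add (X ↔ V)):
                ¬¬(¬W ↔ ¬X): β-rule — branch into ¬W, ¬X  //  ¬¬W, ¬¬X.
                  branch 1.2.1.2.1 (add ¬W, ¬X):
                    (X ↔ V): β-rule — branch into X, V  //  ¬X, ¬V.
                      branch 1.2.1.2.1.1 (add X, V):
                        × closes — contains both X and ¬X.
                      branch 1.2.1.2.1.2 (add ¬X, ¬V):
                        ○ open, literals {V=false, W=false, X=false}.
                  branch 1.2.1.2.2 (add ¬¬W, ¬¬X):
                    (X ↔ V): β-rule — branch into X, V  //  ¬X, ¬V.
                      branch 1.2.1.2.2.1 (add X, V):
                        ○ open, literals {V=true, W=true, X=true}.
                      branch 1.2.1.2.2.2 (add ¬X, ¬V):
                        × closes — contains both X and ¬X.
          branch 1.2.2 (add ¬¬V):
            (X ∨ (X ↔ V)): β-rule — branch into X  //  (X ↔ V).
              branch 1.2.2.1 (add X):
                ○ open, literals {V=true, X=true}.
              branch 1.2.2.2 (add (X ↔ V)):
                (X ↔ V): β-rule — branch into X, V  //  ¬X, ¬V.
                  branch 1.2.2.2.1 (add X, V):
                    ○ open, literals {V=true, X=true}.
                  branch 1.2.2.2.2 (add ¬X, ¬V):
                    × closes — contains both V and ¬V.
  branch 2 (add ¬(¬(¬Z ∨ (V ∨ Z)) → (X ∨ (X ↔ V))), (¬(¬W ↔ ¬X) ∧ ¬V)):
    ¬(¬(¬Z ∨ (V ∨ Z)) → (X ∨ (X ↔ V))): α-rule — add ¬(¬Z ∨ (V ∨ Z)), ¬(X ∨ (X ↔ V)).
    (¬(¬W ↔ ¬X) ∧ ¬V): α-rule — add ¬(¬W ↔ ¬X), ¬V.
    ¬(¬Z ∨ (V ∨ Z)): α-rule — add ¬¬Z, ¬(V ∨ Z).
    ¬(X ∨ (X ↔ V)): α-rule — add ¬X, ¬(X ↔ V).
    ¬(V ∨ Z): α-rule — add ¬V, ¬Z.
    × closes — contains both Z and ¬Z.
5 branches closed, 14 open.
An open branch gives a countermodel: W=false, X=false, Z=false (unmentioned atoms arbitrary); under it the original formula is false.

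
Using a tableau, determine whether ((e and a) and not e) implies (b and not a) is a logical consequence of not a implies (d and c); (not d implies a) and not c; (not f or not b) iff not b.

Yes

Initial set: {(not a implies (d and c)); ((not d implies a) and not c); ((not f or not b) iff not b); not (((e and a) and not e) implies (b and not a))}.
((not d implies a) and not c): α-rule — add (not d implies a), not c.
not (((e and a) and not e) implies (b and not a)): α-rule — add ((e and a) and not e), not (b and not a).
((e and a) and not e): α-rule — add (e and a), not e.
(e and a): α-rule — add e, a.
× closes — contains both e and not e.
All 1 branch closes.
Every branch closed, so the premises entail the conclusion.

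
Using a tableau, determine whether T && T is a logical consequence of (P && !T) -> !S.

Initial set: {((P && !T) -> !S); !(T && T)}.
((P && !T) -> !S): β-rule — branch into !(P && !T)  //  !S.
  branch 1 (add !(P && !T)):
    !(T && T): β-rule — branch into !T  //  !T.
      branch 1.1 (add !T):
        !(P && !T): β-rule — branch into !P  //  !!T.
          branch 1.1.1 (add !P):
            ○ open, literals {P=false, T=false}.
          branch 1.1.2 (add !!T):
            × closes — contains both T and !T.
      branch 1.2 (add !T):
        !(P && !T): β-rule — branch into !P  //  !!T.
          branch 1.2.1 (add !P):
            ○ open, literals {P=false, T=false}.
          branch 1.2.2 (add !!T):
            × closes — contains both T and !T.
  branch 2 (add !S):
    !(T && T): β-rule — branch into !T  //  !T.
      branch 2.1 (add !T):
        ○ open, literals {S=false, T=false}.
      branch 2.2 (add !T):
        ○ open, literals {S=false, T=false}.
2 branches closed, 4 open.
An open branch gives a countermodel: P=false, T=false (unmentioned atoms arbitrary); the premises hold there but the conclusion fails.

No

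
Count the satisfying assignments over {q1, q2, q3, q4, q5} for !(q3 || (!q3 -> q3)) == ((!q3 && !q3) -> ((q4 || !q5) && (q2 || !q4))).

8

Initial set: {(!(q3 || (!q3 -> q3)) == ((!q3 && !q3) -> ((q4 || !q5) && (q2 || !q4))))}.
(!(q3 || (!q3 -> q3)) == ((!q3 && !q3) -> ((q4 || !q5) && (q2 || !q4)))): β-rule — branch into !(q3 || (!q3 -> q3)), ((!q3 && !q3) -> ((q4 || !q5) && (q2 || !q4)))  //  !!(q3 || (!q3 -> q3)), !((!q3 && !q3) -> ((q4 || !q5) && (q2 || !q4))).
  branch 1 (add !(q3 || (!q3 -> q3)), ((!q3 && !q3) -> ((q4 || !q5) && (q2 || !q4)))):
    !(q3 || (!q3 -> q3)): α-rule — add !q3, !(!q3 -> q3).
    !(!q3 -> q3): α-rule — add !q3, !q3.
    ((!q3 && !q3) -> ((q4 || !q5) && (q2 || !q4))): β-rule — branch into !(!q3 && !q3)  //  ((q4 || !q5) && (q2 || !q4)).
      branch 1.1 (add !(!q3 && !q3)):
        !(!q3 && !q3): β-rule — branch into !!q3  //  !!q3.
          branch 1.1.1 (add !!q3):
            × closes — contains both q3 and !q3.
          branch 1.1.2 (add !!q3):
            × closes — contains both q3 and !q3.
      branch 1.2 (add ((q4 || !q5) && (q2 || !q4))):
        ((q4 || !q5) && (q2 || !q4)): α-rule — add (q4 || !q5), (q2 || !q4).
        (q4 || !q5): β-rule — branch into q4  //  !q5.
          branch 1.2.1 (add q4):
            (q2 || !q4): β-rule — branch into q2  //  !q4.
              branch 1.2.1.1 (add q2):
                ○ open, literals {q2=T, q3=F, q4=T}.
              branch 1.2.1.2 (add !q4):
                × closes — contains both q4 and !q4.
          branch 1.2.2 (add !q5):
            (q2 || !q4): β-rule — branch into q2  //  !q4.
              branch 1.2.2.1 (add q2):
                ○ open, literals {q2=T, q3=F, q5=F}.
              branch 1.2.2.2 (add !q4):
                ○ open, literals {q3=F, q4=F, q5=F}.
  branch 2 (add !!(q3 || (!q3 -> q3)), !((!q3 && !q3) -> ((q4 || !q5) && (q2 || !q4)))):
    !((!q3 && !q3) -> ((q4 || !q5) && (q2 || !q4))): α-rule — add (!q3 && !q3), !((q4 || !q5) && (q2 || !q4)).
    (!q3 && !q3): α-rule — add !q3, !q3.
    !!(q3 || (!q3 -> q3)): β-rule — branch into q3  //  (!q3 -> q3).
      branch 2.1 (add q3):
        × closes — contains both q3 and !q3.
      branch 2.2 (add (!q3 -> q3)):
        !((q4 || !q5) && (q2 || !q4)): β-rule — branch into !(q4 || !q5)  //  !(q2 || !q4).
          branch 2.2.1 (add !(q4 || !q5)):
            !(q4 || !q5): α-rule — add !q4, !!q5.
            (!q3 -> q3): β-rule — branch into !!q3  //  q3.
              branch 2.2.1.1 (add !!q3):
                × closes — contains both q3 and !q3.
              branch 2.2.1.2 (add q3):
                × closes — contains both q3 and !q3.
          branch 2.2.2 (add !(q2 || !q4)):
            !(q2 || !q4): α-rule — add !q2, !!q4.
            (!q3 -> q3): β-rule — branch into !!q3  //  q3.
              branch 2.2.2.1 (add !!q3):
                × closes — contains both q3 and !q3.
              branch 2.2.2.2 (add q3):
                × closes — contains both q3 and !q3.
8 branches closed, 3 open.
Each open branch fixes some atoms; the unmentioned ones are free. Counting distinct full assignments: branch {q2=T, q3=F, q4=T} (q1, q5) contributes 4 new; branch {q2=T, q3=F, q5=F} (q1, q4) contributes 2 new; branch {q3=F, q4=F, q5=F} (q1, q2) contributes 2 new. Total: 8.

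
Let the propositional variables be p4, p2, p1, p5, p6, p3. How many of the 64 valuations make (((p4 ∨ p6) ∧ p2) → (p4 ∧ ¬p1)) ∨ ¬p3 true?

56

Initial set: {((((p4 ∨ p6) ∧ p2) → (p4 ∧ ¬p1)) ∨ ¬p3)}.
((((p4 ∨ p6) ∧ p2) → (p4 ∧ ¬p1)) ∨ ¬p3): β-rule — branch into (((p4 ∨ p6) ∧ p2) → (p4 ∧ ¬p1))  //  ¬p3.
  branch 1 (add (((p4 ∨ p6) ∧ p2) → (p4 ∧ ¬p1))):
    (((p4 ∨ p6) ∧ p2) → (p4 ∧ ¬p1)): β-rule — branch into ¬((p4 ∨ p6) ∧ p2)  //  (p4 ∧ ¬p1).
      branch 1.1 (add ¬((p4 ∨ p6) ∧ p2)):
        ¬((p4 ∨ p6) ∧ p2): β-rule — branch into ¬(p4 ∨ p6)  //  ¬p2.
          branch 1.1.1 (add ¬(p4 ∨ p6)):
            ¬(p4 ∨ p6): α-rule — add ¬p4, ¬p6.
            ○ open, literals {p4=0, p6=0}.
          branch 1.1.2 (add ¬p2):
            ○ open, literals {p2=0}.
      branch 1.2 (add (p4 ∧ ¬p1)):
        (p4 ∧ ¬p1): α-rule — add p4, ¬p1.
        ○ open, literals {p1=0, p4=1}.
  branch 2 (add ¬p3):
    ○ open, literals {p3=0}.
0 branches closed, 4 open.
Each open branch fixes some atoms; the unmentioned ones are free. Counting distinct full assignments: branch {p4=0, p6=0} (p2, p1, p5, p3) contributes 16 new; branch {p2=0} (p4, p1, p5, p6, p3) contributes 24 new; branch {p1=0, p4=1} (p2, p5, p6, p3) contributes 8 new; branch {p3=0} (p4, p2, p1, p5, p6) contributes 8 new. Total: 56.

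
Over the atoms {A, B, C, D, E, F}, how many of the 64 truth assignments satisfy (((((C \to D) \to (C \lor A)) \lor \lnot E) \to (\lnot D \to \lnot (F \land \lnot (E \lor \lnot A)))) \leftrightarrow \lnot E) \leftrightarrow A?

Initial set: {((((((C \to D) \to (C \lor A)) \lor \lnot E) \to (\lnot D \to \lnot (F \land \lnot (E \lor \lnot A)))) \leftrightarrow \lnot E) \leftrightarrow A)}.
((((((C \to D) \to (C \lor A)) \lor \lnot E) \to (\lnot D \to \lnot (F \land \lnot (E \lor \lnot A)))) \leftrightarrow \lnot E) \leftrightarrow A): β-rule — branch into (((((C \to D) \to (C \lor A)) \lor \lnot E) \to (\lnot D \to \lnot (F \land \lnot (E \lor \lnot A)))) \leftrightarrow \lnot E), A  //  \lnot (((((C \to D) \to (C \lor A)) \lor \lnot E) \to (\lnot D \to \lnot (F \land \lnot (E \lor \lnot A)))) \leftrightarrow \lnot E), \lnot A.
  branch 1 (add (((((C \to D) \to (C \lor A)) \lor \lnot E) \to (\lnot D \to \lnot (F \land \lnot (E \lor \lnot A)))) \leftrightarrow \lnot E), A):
    (((((C \to D) \to (C \lor A)) \lor \lnot E) \to (\lnot D \to \lnot (F \land \lnot (E \lor \lnot A)))) \leftrightarrow \lnot E): β-rule — branch into ((((C \to D) \to (C \lor A)) \lor \lnot E) \to (\lnot D \to \lnot (F \land \lnot (E \lor \lnot A)))), \lnot E  //  \lnot ((((C \to D) \to (C \lor A)) \lor \lnot E) \to (\lnot D \to \lnot (F \land \lnot (E \lor \lnot A)))), \lnot \lnot E.
      branch 1.1 (add ((((C \to D) \to (C \lor A)) \lor \lnot E) \to (\lnot D \to \lnot (F \land \lnot (E \lor \lnot A)))), \lnot E):
        ((((C \to D) \to (C \lor A)) \lor \lnot E) \to (\lnot D \to \lnot (F \land \lnot (E \lor \lnot A)))): β-rule — branch into \lnot (((C \to D) \to (C \lor A)) \lor \lnot E)  //  (\lnot D \to \lnot (F \land \lnot (E \lor \lnot A))).
          branch 1.1.1 (add \lnot (((C \to D) \to (C \lor A)) \lor \lnot E)):
            \lnot (((C \to D) \to (C \lor A)) \lor \lnot E): α-rule — add \lnot ((C \to D) \to (C \lor A)), \lnot \lnot E.
            × closes — contains both E and \lnot E.
          branch 1.1.2 (add (\lnot D \to \lnot (F \land \lnot (E \lor \lnot A)))):
            (\lnot D \to \lnot (F \land \lnot (E \lor \lnot A))): β-rule — branch into \lnot \lnot D  //  \lnot (F \land \lnot (E \lor \lnot A)).
              branch 1.1.2.1 (add \lnot \lnot D):
                ○ open, literals {A=true, D=true, E=false}.
              branch 1.1.2.2 (add \lnot (F \land \lnot (E \lor \lnot A))):
                \lnot (F \land \lnot (E \lor \lnot A)): β-rule — branch into \lnot F  //  \lnot \lnot (E \lor \lnot A).
                  branch 1.1.2.2.1 (add \lnot F):
                    ○ open, literals {A=true, E=false, F=false}.
                  branch 1.1.2.2.2 (add \lnot \lnot (E \lor \lnot A)):
                    \lnot \lnot (E \lor \lnot A): β-rule — branch into E  //  \lnot A.
                      branch 1.1.2.2.2.1 (add E):
                        × closes — contains both E and \lnot E.
                      branch 1.1.2.2.2.2 (add \lnot A):
                        × closes — contains both A and \lnot A.
      branch 1.2 (add \lnot ((((C \to D) \to (C \lor A)) \lor \lnot E) \to (\lnot D \to \lnot (F \land \lnot (E \lor \lnot A)))), \lnot \lnot E):
        \lnot ((((C \to D) \to (C \lor A)) \lor \lnot E) \to (\lnot D \to \lnot (F \land \lnot (E \lor \lnot A)))): α-rule — add (((C \to D) \to (C \lor A)) \lor \lnot E), \lnot (\lnot D \to \lnot (F \land \lnot (E \lor \lnot A))).
        \lnot (\lnot D \to \lnot (F \land \lnot (E \lor \lnot A))): α-rule — add \lnot D, \lnot \lnot (F \land \lnot (E \lor \lnot A)).
        \lnot \lnot (F \land \lnot (E \lor \lnot A)): α-rule — add F, \lnot (E \lor \lnot A).
        \lnot (E \lor \lnot A): α-rule — add \lnot E, \lnot \lnot A.
        × closes — contains both E and \lnot E.
  branch 2 (add \lnot (((((C \to D) \to (C \lor A)) \lor \lnot E) \to (\lnot D \to \lnot (F \land \lnot (E \lor \lnot A)))) \leftrightarrow \lnot E), \lnot A):
    \lnot (((((C \to D) \to (C \lor A)) \lor \lnot E) \to (\lnot D \to \lnot (F \land \lnot (E \lor \lnot A)))) \leftrightarrow \lnot E): β-rule — branch into ((((C \to D) \to (C \lor A)) \lor \lnot E) \to (\lnot D \to \lnot (F \land \lnot (E \lor \lnot A)))), \lnot \lnot E  //  \lnot ((((C \to D) \to (C \lor A)) \lor \lnot E) \to (\lnot D \to \lnot (F \land \lnot (E \lor \lnot A)))), \lnot E.
      branch 2.1 (add ((((C \to D) \to (C \lor A)) \lor \lnot E) \to (\lnot D \to \lnot (F \land \lnot (E \lor \lnot A)))), \lnot \lnot E):
        ((((C \to D) \to (C \lor A)) \lor \lnot E) \to (\lnot D \to \lnot (F \land \lnot (E \lor \lnot A)))): β-rule — branch into \lnot (((C \to D) \to (C \lor A)) \lor \lnot E)  //  (\lnot D \to \lnot (F \land \lnot (E \lor \lnot A))).
          branch 2.1.1 (add \lnot (((C \to D) \to (C \lor A)) \lor \lnot E)):
            \lnot (((C \to D) \to (C \lor A)) \lor \lnot E): α-rule — add \lnot ((C \to D) \to (C \lor A)), \lnot \lnot E.
            \lnot ((C \to D) \to (C \lor A)): α-rule — add (C \to D), \lnot (C \lor A).
            \lnot (C \lor A): α-rule — add \lnot C, \lnot A.
            (C \to D): β-rule — branch into \lnot C  //  D.
              branch 2.1.1.1 (add \lnot C):
                ○ open, literals {A=false, C=false, E=true}.
              branch 2.1.1.2 (add D):
                ○ open, literals {A=false, C=false, D=true, E=true}.
          branch 2.1.2 (add (\lnot D \to \lnot (F \land \lnot (E \lor \lnot A)))):
            (\lnot D \to \lnot (F \land \lnot (E \lor \lnot A))): β-rule — branch into \lnot \lnot D  //  \lnot (F \land \lnot (E \lor \lnot A)).
              branch 2.1.2.1 (add \lnot \lnot D):
                ○ open, literals {A=false, D=true, E=true}.
              branch 2.1.2.2 (add \lnot (F \land \lnot (E \lor \lnot A))):
                \lnot (F \land \lnot (E \lor \lnot A)): β-rule — branch into \lnot F  //  \lnot \lnot (E \lor \lnot A).
                  branch 2.1.2.2.1 (add \lnot F):
                    ○ open, literals {A=false, E=true, F=false}.
                  branch 2.1.2.2.2 (add \lnot \lnot (E \lor \lnot A)):
                    \lnot \lnot (E \lor \lnot A): β-rule — branch into E  //  \lnot A.
                      branch 2.1.2.2.2.1 (add E):
                        ○ open, literals {A=false, E=true}.
                      branch 2.1.2.2.2.2 (add \lnot A):
                        ○ open, literals {A=false, E=true}.
      branch 2.2 (add \lnot ((((C \to D) \to (C \lor A)) \lor \lnot E) \to (\lnot D \to \lnot (F \land \lnot (E \lor \lnot A)))), \lnot E):
        \lnot ((((C \to D) \to (C \lor A)) \lor \lnot E) \to (\lnot D \to \lnot (F \land \lnot (E \lor \lnot A)))): α-rule — add (((C \to D) \to (C \lor A)) \lor \lnot E), \lnot (\lnot D \to \lnot (F \land \lnot (E \lor \lnot A))).
        \lnot (\lnot D \to \lnot (F \land \lnot (E \lor \lnot A))): α-rule — add \lnot D, \lnot \lnot (F \land \lnot (E \lor \lnot A)).
        \lnot \lnot (F \land \lnot (E \lor \lnot A)): α-rule — add F, \lnot (E \lor \lnot A).
        \lnot (E \lor \lnot A): α-rule — add \lnot E, \lnot \lnot A.
        × closes — contains both A and \lnot A.
5 branches closed, 8 open.
Each open branch fixes some atoms; the unmentioned ones are free. Counting distinct full assignments: branch {A=true, D=true, E=false} (B, C, F) contributes 8 new; branch {A=true, E=false, F=false} (B, C, D) contributes 4 new; branch {A=false, C=false, E=true} (B, D, F) contributes 8 new; branch {A=false, C=false, D=true, E=true} (B, F) contributes 0 new; branch {A=false, D=true, E=true} (B, C, F) contributes 4 new; branch {A=false, E=true, F=false} (B, C, D) contributes 2 new; branch {A=false, E=true} (B, C, D, F) contributes 2 new; branch {A=false, E=true} (B, C, D, F) contributes 0 new. Total: 28.

28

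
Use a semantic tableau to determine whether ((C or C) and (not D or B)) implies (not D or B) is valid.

Assume the negation and expand:
Initial set: {not (((C or C) and (not D or B)) implies (not D or B))}.
not (((C or C) and (not D or B)) implies (not D or B)): α-rule — add ((C or C) and (not D or B)), not (not D or B).
((C or C) and (not D or B)): α-rule — add (C or C), (not D or B).
not (not D or B): α-rule — add not not D, not B.
(C or C): β-rule — branch into C  //  C.
  branch 1 (add C):
    (not D or B): β-rule — branch into not D  //  B.
      branch 1.1 (add not D):
        × closes — contains both D and not D.
      branch 1.2 (add B):
        × closes — contains both B and not B.
  branch 2 (add C):
    (not D or B): β-rule — branch into not D  //  B.
      branch 2.1 (add not D):
        × closes — contains both D and not D.
      branch 2.2 (add B):
        × closes — contains both B and not B.
All 4 branches close.
Every branch closed, so the negation is unsatisfiable and the formula is valid.

Valid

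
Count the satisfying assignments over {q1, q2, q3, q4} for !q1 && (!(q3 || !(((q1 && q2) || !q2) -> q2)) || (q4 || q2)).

6

Initial set: {(!q1 && (!(q3 || !(((q1 && q2) || !q2) -> q2)) || (q4 || q2)))}.
(!q1 && (!(q3 || !(((q1 && q2) || !q2) -> q2)) || (q4 || q2))): α-rule — add !q1, (!(q3 || !(((q1 && q2) || !q2) -> q2)) || (q4 || q2)).
(!(q3 || !(((q1 && q2) || !q2) -> q2)) || (q4 || q2)): β-rule — branch into !(q3 || !(((q1 && q2) || !q2) -> q2))  //  (q4 || q2).
  branch 1 (add !(q3 || !(((q1 && q2) || !q2) -> q2))):
    !(q3 || !(((q1 && q2) || !q2) -> q2)): α-rule — add !q3, !!(((q1 && q2) || !q2) -> q2).
    !!(((q1 && q2) || !q2) -> q2): β-rule — branch into !((q1 && q2) || !q2)  //  q2.
      branch 1.1 (add !((q1 && q2) || !q2)):
        !((q1 && q2) || !q2): α-rule — add !(q1 && q2), !!q2.
        !(q1 && q2): β-rule — branch into !q1  //  !q2.
          branch 1.1.1 (add !q1):
            ○ open, literals {q1=false, q2=true, q3=false}.
          branch 1.1.2 (add !q2):
            × closes — contains both q2 and !q2.
      branch 1.2 (add q2):
        ○ open, literals {q1=false, q2=true, q3=false}.
  branch 2 (add (q4 || q2)):
    (q4 || q2): β-rule — branch into q4  //  q2.
      branch 2.1 (add q4):
        ○ open, literals {q1=false, q4=true}.
      branch 2.2 (add q2):
        ○ open, literals {q1=false, q2=true}.
1 branch closed, 4 open.
Each open branch fixes some atoms; the unmentioned ones are free. Counting distinct full assignments: branch {q1=false, q2=true, q3=false} (q4) contributes 2 new; branch {q1=false, q2=true, q3=false} (q4) contributes 0 new; branch {q1=false, q4=true} (q2, q3) contributes 3 new; branch {q1=false, q2=true} (q3, q4) contributes 1 new. Total: 6.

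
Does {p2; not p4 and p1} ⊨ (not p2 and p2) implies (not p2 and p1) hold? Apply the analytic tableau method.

Initial set: {p2; (not p4 and p1); not ((not p2 and p2) implies (not p2 and p1))}.
(not p4 and p1): α-rule — add not p4, p1.
not ((not p2 and p2) implies (not p2 and p1)): α-rule — add (not p2 and p2), not (not p2 and p1).
(not p2 and p2): α-rule — add not p2, p2.
× closes — contains both p2 and not p2.
All 1 branch closes.
Every branch closed, so the premises entail the conclusion.

Yes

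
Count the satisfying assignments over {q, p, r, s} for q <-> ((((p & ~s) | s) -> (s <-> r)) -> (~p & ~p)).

8

Initial set: {(q <-> ((((p & ~s) | s) -> (s <-> r)) -> (~p & ~p)))}.
(q <-> ((((p & ~s) | s) -> (s <-> r)) -> (~p & ~p))): β-rule — branch into q, ((((p & ~s) | s) -> (s <-> r)) -> (~p & ~p))  //  ~q, ~((((p & ~s) | s) -> (s <-> r)) -> (~p & ~p)).
  branch 1 (add q, ((((p & ~s) | s) -> (s <-> r)) -> (~p & ~p))):
    ((((p & ~s) | s) -> (s <-> r)) -> (~p & ~p)): β-rule — branch into ~(((p & ~s) | s) -> (s <-> r))  //  (~p & ~p).
      branch 1.1 (add ~(((p & ~s) | s) -> (s <-> r))):
        ~(((p & ~s) | s) -> (s <-> r)): α-rule — add ((p & ~s) | s), ~(s <-> r).
        ((p & ~s) | s): β-rule — branch into (p & ~s)  //  s.
          branch 1.1.1 (add (p & ~s)):
            (p & ~s): α-rule — add p, ~s.
            ~(s <-> r): β-rule — branch into s, ~r  //  ~s, r.
              branch 1.1.1.1 (add s, ~r):
                × closes — contains both s and ~s.
              branch 1.1.1.2 (add ~s, r):
                ○ open, literals {p=T, q=T, r=T, s=F}.
          branch 1.1.2 (add s):
            ~(s <-> r): β-rule — branch into s, ~r  //  ~s, r.
              branch 1.1.2.1 (add s, ~r):
                ○ open, literals {q=T, r=F, s=T}.
              branch 1.1.2.2 (add ~s, r):
                × closes — contains both s and ~s.
      branch 1.2 (add (~p & ~p)):
        (~p & ~p): α-rule — add ~p, ~p.
        ○ open, literals {p=F, q=T}.
  branch 2 (add ~q, ~((((p & ~s) | s) -> (s <-> r)) -> (~p & ~p))):
    ~((((p & ~s) | s) -> (s <-> r)) -> (~p & ~p)): α-rule — add (((p & ~s) | s) -> (s <-> r)), ~(~p & ~p).
    (((p & ~s) | s) -> (s <-> r)): β-rule — branch into ~((p & ~s) | s)  //  (s <-> r).
      branch 2.1 (add ~((p & ~s) | s)):
        ~((p & ~s) | s): α-rule — add ~(p & ~s), ~s.
        ~(~p & ~p): β-rule — branch into ~~p  //  ~~p.
          branch 2.1.1 (add ~~p):
            ~(p & ~s): β-rule — branch into ~p  //  ~~s.
              branch 2.1.1.1 (add ~p):
                × closes — contains both p and ~p.
              branch 2.1.1.2 (add ~~s):
                × closes — contains both s and ~s.
          branch 2.1.2 (add ~~p):
            ~(p & ~s): β-rule — branch into ~p  //  ~~s.
              branch 2.1.2.1 (add ~p):
                × closes — contains both p and ~p.
              branch 2.1.2.2 (add ~~s):
                × closes — contains both s and ~s.
      branch 2.2 (add (s <-> r)):
        ~(~p & ~p): β-rule — branch into ~~p  //  ~~p.
          branch 2.2.1 (add ~~p):
            (s <-> r): β-rule — branch into s, r  //  ~s, ~r.
              branch 2.2.1.1 (add s, r):
                ○ open, literals {p=T, q=F, r=T, s=T}.
              branch 2.2.1.2 (add ~s, ~r):
                ○ open, literals {p=T, q=F, r=F, s=F}.
          branch 2.2.2 (add ~~p):
            (s <-> r): β-rule — branch into s, r  //  ~s, ~r.
              branch 2.2.2.1 (add s, r):
                ○ open, literals {p=T, q=F, r=T, s=T}.
              branch 2.2.2.2 (add ~s, ~r):
                ○ open, literals {p=T, q=F, r=F, s=F}.
6 branches closed, 7 open.
Each open branch fixes some atoms; the unmentioned ones are free. Counting distinct full assignments: branch {p=T, q=T, r=T, s=F} (none free) contributes 1 new; branch {q=T, r=F, s=T} (p) contributes 2 new; branch {p=F, q=T} (r, s) contributes 3 new; branch {p=T, q=F, r=T, s=T} (none free) contributes 1 new; branch {p=T, q=F, r=F, s=F} (none free) contributes 1 new; branch {p=T, q=F, r=T, s=T} (none free) contributes 0 new; branch {p=T, q=F, r=F, s=F} (none free) contributes 0 new. Total: 8.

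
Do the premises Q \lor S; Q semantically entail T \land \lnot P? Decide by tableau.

Initial set: {(Q \lor S); Q; \lnot (T \land \lnot P)}.
(Q \lor S): β-rule — branch into Q  //  S.
  branch 1 (add Q):
    \lnot (T \land \lnot P): β-rule — branch into \lnot T  //  \lnot \lnot P.
      branch 1.1 (add \lnot T):
        ○ open, literals {Q=T, T=F}.
      branch 1.2 (add \lnot \lnot P):
        ○ open, literals {P=T, Q=T}.
  branch 2 (add S):
    \lnot (T \land \lnot P): β-rule — branch into \lnot T  //  \lnot \lnot P.
      branch 2.1 (add \lnot T):
        ○ open, literals {Q=T, S=T, T=F}.
      branch 2.2 (add \lnot \lnot P):
        ○ open, literals {P=T, Q=T, S=T}.
0 branches closed, 4 open.
An open branch gives a countermodel: Q=T, T=F (unmentioned atoms arbitrary); the premises hold there but the conclusion fails.

No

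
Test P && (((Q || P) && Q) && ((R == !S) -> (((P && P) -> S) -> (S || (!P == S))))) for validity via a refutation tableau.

Assume the negation and expand:
Initial set: {!(P && (((Q || P) && Q) && ((R == !S) -> (((P && P) -> S) -> (S || (!P == S))))))}.
!(P && (((Q || P) && Q) && ((R == !S) -> (((P && P) -> S) -> (S || (!P == S)))))): β-rule — branch into !P  //  !(((Q || P) && Q) && ((R == !S) -> (((P && P) -> S) -> (S || (!P == S))))).
  branch 1 (add !P):
    ○ open, literals {P=0}.
  branch 2 (add !(((Q || P) && Q) && ((R == !S) -> (((P && P) -> S) -> (S || (!P == S)))))):
    !(((Q || P) && Q) && ((R == !S) -> (((P && P) -> S) -> (S || (!P == S))))): β-rule — branch into !((Q || P) && Q)  //  !((R == !S) -> (((P && P) -> S) -> (S || (!P == S)))).
      branch 2.1 (add !((Q || P) && Q)):
        !((Q || P) && Q): β-rule — branch into !(Q || P)  //  !Q.
          branch 2.1.1 (add !(Q || P)):
            !(Q || P): α-rule — add !Q, !P.
            ○ open, literals {P=0, Q=0}.
          branch 2.1.2 (add !Q):
            ○ open, literals {Q=0}.
      branch 2.2 (add !((R == !S) -> (((P && P) -> S) -> (S || (!P == S))))):
        !((R == !S) -> (((P && P) -> S) -> (S || (!P == S)))): α-rule — add (R == !S), !(((P && P) -> S) -> (S || (!P == S))).
        !(((P && P) -> S) -> (S || (!P == S))): α-rule — add ((P && P) -> S), !(S || (!P == S)).
        !(S || (!P == S)): α-rule — add !S, !(!P == S).
        (R == !S): β-rule — branch into R, !S  //  !R, !!S.
          branch 2.2.1 (add R, !S):
            ((P && P) -> S): β-rule — branch into !(P && P)  //  S.
              branch 2.2.1.1 (add !(P && P)):
                !(!P == S): β-rule — branch into !P, !S  //  !!P, S.
                  branch 2.2.1.1.1 (add !P, !S):
                    !(P && P): β-rule — branch into !P  //  !P.
                      branch 2.2.1.1.1.1 (add !P):
                        ○ open, literals {P=0, R=1, S=0}.
                      branch 2.2.1.1.1.2 (add !P):
                        ○ open, literals {P=0, R=1, S=0}.
                  branch 2.2.1.1.2 (add !!P, S):
                    × closes — contains both S and !S.
              branch 2.2.1.2 (add S):
                × closes — contains both S and !S.
          branch 2.2.2 (add !R, !!S):
            × closes — contains both S and !S.
3 branches closed, 5 open.
An open branch gives a countermodel: P=0 (unmentioned atoms arbitrary); under it the original formula is false.

Not valid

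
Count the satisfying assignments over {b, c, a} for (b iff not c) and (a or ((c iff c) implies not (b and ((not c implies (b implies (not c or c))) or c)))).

Initial set: {((b iff not c) and (a or ((c iff c) implies not (b and ((not c implies (b implies (not c or c))) or c)))))}.
((b iff not c) and (a or ((c iff c) implies not (b and ((not c implies (b implies (not c or c))) or c))))): α-rule — add (b iff not c), (a or ((c iff c) implies not (b and ((not c implies (b implies (not c or c))) or c)))).
(b iff not c): β-rule — branch into b, not c  //  not b, not not c.
  branch 1 (add b, not c):
    (a or ((c iff c) implies not (b and ((not c implies (b implies (not c or c))) or c)))): β-rule — branch into a  //  ((c iff c) implies not (b and ((not c implies (b implies (not c or c))) or c))).
      branch 1.1 (add a):
        ○ open, literals {a=1, b=1, c=0}.
      branch 1.2 (add ((c iff c) implies not (b and ((not c implies (b implies (not c or c))) or c)))):
        ((c iff c) implies not (b and ((not c implies (b implies (not c or c))) or c))): β-rule — branch into not (c iff c)  //  not (b and ((not c implies (b implies (not c or c))) or c)).
          branch 1.2.1 (add not (c iff c)):
            not (c iff c): β-rule — branch into c, not c  //  not c, c.
              branch 1.2.1.1 (add c, not c):
                × closes — contains both c and not c.
              branch 1.2.1.2 (add not c, c):
                × closes — contains both c and not c.
          branch 1.2.2 (add not (b and ((not c implies (b implies (not c or c))) or c))):
            not (b and ((not c implies (b implies (not c or c))) or c)): β-rule — branch into not b  //  not ((not c implies (b implies (not c or c))) or c).
              branch 1.2.2.1 (add not b):
                × closes — contains both b and not b.
              branch 1.2.2.2 (add not ((not c implies (b implies (not c or c))) or c)):
                not ((not c implies (b implies (not c or c))) or c): α-rule — add not (not c implies (b implies (not c or c))), not c.
                not (not c implies (b implies (not c or c))): α-rule — add not c, not (b implies (not c or c)).
                not (b implies (not c or c)): α-rule — add b, not (not c or c).
                not (not c or c): α-rule — add not not c, not c.
                × closes — contains both c and not c.
  branch 2 (add not b, not not c):
    (a or ((c iff c) implies not (b and ((not c implies (b implies (not c or c))) or c)))): β-rule — branch into a  //  ((c iff c) implies not (b and ((not c implies (b implies (not c or c))) or c))).
      branch 2.1 (add a):
        ○ open, literals {a=1, b=0, c=1}.
      branch 2.2 (add ((c iff c) implies not (b and ((not c implies (b implies (not c or c))) or c)))):
        ((c iff c) implies not (b and ((not c implies (b implies (not c or c))) or c))): β-rule — branch into not (c iff c)  //  not (b and ((not c implies (b implies (not c or c))) or c)).
          branch 2.2.1 (add not (c iff c)):
            not (c iff c): β-rule — branch into c, not c  //  not c, c.
              branch 2.2.1.1 (add c, not c):
                × closes — contains both c and not c.
              branch 2.2.1.2 (add not c, c):
                × closes — contains both c and not c.
          branch 2.2.2 (add not (b and ((not c implies (b implies (not c or c))) or c))):
            not (b and ((not c implies (b implies (not c or c))) or c)): β-rule — branch into not b  //  not ((not c implies (b implies (not c or c))) or c).
              branch 2.2.2.1 (add not b):
                ○ open, literals {b=0, c=1}.
              branch 2.2.2.2 (add not ((not c implies (b implies (not c or c))) or c)):
                not ((not c implies (b implies (not c or c))) or c): α-rule — add not (not c implies (b implies (not c or c))), not c.
                × closes — contains both c and not c.
7 branches closed, 3 open.
Each open branch fixes some atoms; the unmentioned ones are free. Counting distinct full assignments: branch {a=1, b=1, c=0} (none free) contributes 1 new; branch {a=1, b=0, c=1} (none free) contributes 1 new; branch {b=0, c=1} (a) contributes 1 new. Total: 3.

3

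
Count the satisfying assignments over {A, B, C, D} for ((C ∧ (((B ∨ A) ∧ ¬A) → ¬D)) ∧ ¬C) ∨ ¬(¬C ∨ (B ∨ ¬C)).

4

Initial set: {T (((C ∧ (((B ∨ A) ∧ ¬A) → ¬D)) ∧ ¬C) ∨ ¬(¬C ∨ (B ∨ ¬C)))}.
T (((C ∧ (((B ∨ A) ∧ ¬A) → ¬D)) ∧ ¬C) ∨ ¬(¬C ∨ (B ∨ ¬C))): β-rule — branch into T ((C ∧ (((B ∨ A) ∧ ¬A) → ¬D)) ∧ ¬C)  //  T ¬(¬C ∨ (B ∨ ¬C)).
  branch 1 (add T ((C ∧ (((B ∨ A) ∧ ¬A) → ¬D)) ∧ ¬C)):
    T ((C ∧ (((B ∨ A) ∧ ¬A) → ¬D)) ∧ ¬C): α-rule — add T (C ∧ (((B ∨ A) ∧ ¬A) → ¬D)), T ¬C.
    T (C ∧ (((B ∨ A) ∧ ¬A) → ¬D)): α-rule — add T C, T (((B ∨ A) ∧ ¬A) → ¬D).
    × closes — contains both C and ¬C.
  branch 2 (add T ¬(¬C ∨ (B ∨ ¬C))):
    T ¬(¬C ∨ (B ∨ ¬C)): α-rule — add F ¬C, F (B ∨ ¬C).
    F (B ∨ ¬C): α-rule — add F B, F ¬C.
    ○ open, literals {B=false, C=true}.
1 branch closed, 1 open.
Each open branch fixes some atoms; the unmentioned ones are free. Counting distinct full assignments: branch {B=false, C=true} (A, D) contributes 4 new. Total: 4.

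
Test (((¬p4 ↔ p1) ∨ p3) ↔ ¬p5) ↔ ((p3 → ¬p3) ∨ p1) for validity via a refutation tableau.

Not valid

Assume the negation and expand:
Initial set: {¬((((¬p4 ↔ p1) ∨ p3) ↔ ¬p5) ↔ ((p3 → ¬p3) ∨ p1))}.
¬((((¬p4 ↔ p1) ∨ p3) ↔ ¬p5) ↔ ((p3 → ¬p3) ∨ p1)): β-rule — branch into (((¬p4 ↔ p1) ∨ p3) ↔ ¬p5), ¬((p3 → ¬p3) ∨ p1)  //  ¬(((¬p4 ↔ p1) ∨ p3) ↔ ¬p5), ((p3 → ¬p3) ∨ p1).
  branch 1 (add (((¬p4 ↔ p1) ∨ p3) ↔ ¬p5), ¬((p3 → ¬p3) ∨ p1)):
    ¬((p3 → ¬p3) ∨ p1): α-rule — add ¬(p3 → ¬p3), ¬p1.
    ¬(p3 → ¬p3): α-rule — add p3, ¬¬p3.
    (((¬p4 ↔ p1) ∨ p3) ↔ ¬p5): β-rule — branch into ((¬p4 ↔ p1) ∨ p3), ¬p5  //  ¬((¬p4 ↔ p1) ∨ p3), ¬¬p5.
      branch 1.1 (add ((¬p4 ↔ p1) ∨ p3), ¬p5):
        ((¬p4 ↔ p1) ∨ p3): β-rule — branch into (¬p4 ↔ p1)  //  p3.
          branch 1.1.1 (add (¬p4 ↔ p1)):
            (¬p4 ↔ p1): β-rule — branch into ¬p4, p1  //  ¬¬p4, ¬p1.
              branch 1.1.1.1 (add ¬p4, p1):
                × closes — contains both p1 and ¬p1.
              branch 1.1.1.2 (add ¬¬p4, ¬p1):
                ○ open, literals {p1=false, p3=true, p4=true, p5=false}.
          branch 1.1.2 (add p3):
            ○ open, literals {p1=false, p3=true, p5=false}.
      branch 1.2 (add ¬((¬p4 ↔ p1) ∨ p3), ¬¬p5):
        ¬((¬p4 ↔ p1) ∨ p3): α-rule — add ¬(¬p4 ↔ p1), ¬p3.
        × closes — contains both p3 and ¬p3.
  branch 2 (add ¬(((¬p4 ↔ p1) ∨ p3) ↔ ¬p5), ((p3 → ¬p3) ∨ p1)):
    ¬(((¬p4 ↔ p1) ∨ p3) ↔ ¬p5): β-rule — branch into ((¬p4 ↔ p1) ∨ p3), ¬¬p5  //  ¬((¬p4 ↔ p1) ∨ p3), ¬p5.
      branch 2.1 (add ((¬p4 ↔ p1) ∨ p3), ¬¬p5):
        ((p3 → ¬p3) ∨ p1): β-rule — branch into (p3 → ¬p3)  //  p1.
          branch 2.1.1 (add (p3 → ¬p3)):
            ((¬p4 ↔ p1) ∨ p3): β-rule — branch into (¬p4 ↔ p1)  //  p3.
              branch 2.1.1.1 (add (¬p4 ↔ p1)):
                (p3 → ¬p3): β-rule — branch into ¬p3  //  ¬p3.
                  branch 2.1.1.1.1 (add ¬p3):
                    (¬p4 ↔ p1): β-rule — branch into ¬p4, p1  //  ¬¬p4, ¬p1.
                      branch 2.1.1.1.1.1 (add ¬p4, p1):
                        ○ open, literals {p1=true, p3=false, p4=false, p5=true}.
                      branch 2.1.1.1.1.2 (add ¬¬p4, ¬p1):
                        ○ open, literals {p1=false, p3=false, p4=true, p5=true}.
                  branch 2.1.1.1.2 (add ¬p3):
                    (¬p4 ↔ p1): β-rule — branch into ¬p4, p1  //  ¬¬p4, ¬p1.
                      branch 2.1.1.1.2.1 (add ¬p4, p1):
                        ○ open, literals {p1=true, p3=false, p4=false, p5=true}.
                      branch 2.1.1.1.2.2 (add ¬¬p4, ¬p1):
                        ○ open, literals {p1=false, p3=false, p4=true, p5=true}.
              branch 2.1.1.2 (add p3):
                (p3 → ¬p3): β-rule — branch into ¬p3  //  ¬p3.
                  branch 2.1.1.2.1 (add ¬p3):
                    × closes — contains both p3 and ¬p3.
                  branch 2.1.1.2.2 (add ¬p3):
                    × closes — contains both p3 and ¬p3.
          branch 2.1.2 (add p1):
            ((¬p4 ↔ p1) ∨ p3): β-rule — branch into (¬p4 ↔ p1)  //  p3.
              branch 2.1.2.1 (add (¬p4 ↔ p1)):
                (¬p4 ↔ p1): β-rule — branch into ¬p4, p1  //  ¬¬p4, ¬p1.
                  branch 2.1.2.1.1 (add ¬p4, p1):
                    ○ open, literals {p1=true, p4=false, p5=true}.
                  branch 2.1.2.1.2 (add ¬¬p4, ¬p1):
                    × closes — contains both p1 and ¬p1.
              branch 2.1.2.2 (add p3):
                ○ open, literals {p1=true, p3=true, p5=true}.
      branch 2.2 (add ¬((¬p4 ↔ p1) ∨ p3), ¬p5):
        ¬((¬p4 ↔ p1) ∨ p3): α-rule — add ¬(¬p4 ↔ p1), ¬p3.
        ((p3 → ¬p3) ∨ p1): β-rule — branch into (p3 → ¬p3)  //  p1.
          branch 2.2.1 (add (p3 → ¬p3)):
            ¬(¬p4 ↔ p1): β-rule — branch into ¬p4, ¬p1  //  ¬¬p4, p1.
              branch 2.2.1.1 (add ¬p4, ¬p1):
                (p3 → ¬p3): β-rule — branch into ¬p3  //  ¬p3.
                  branch 2.2.1.1.1 (add ¬p3):
                    ○ open, literals {p1=false, p3=false, p4=false, p5=false}.
                  branch 2.2.1.1.2 (add ¬p3):
                    ○ open, literals {p1=false, p3=false, p4=false, p5=false}.
              branch 2.2.1.2 (add ¬¬p4, p1):
                (p3 → ¬p3): β-rule — branch into ¬p3  //  ¬p3.
                  branch 2.2.1.2.1 (add ¬p3):
                    ○ open, literals {p1=true, p3=false, p4=true, p5=false}.
                  branch 2.2.1.2.2 (add ¬p3):
                    ○ open, literals {p1=true, p3=false, p4=true, p5=false}.
          branch 2.2.2 (add p1):
            ¬(¬p4 ↔ p1): β-rule — branch into ¬p4, ¬p1  //  ¬¬p4, p1.
              branch 2.2.2.1 (add ¬p4, ¬p1):
                × closes — contains both p1 and ¬p1.
              branch 2.2.2.2 (add ¬¬p4, p1):
                ○ open, literals {p1=true, p3=false, p4=true, p5=false}.
6 branches closed, 13 open.
An open branch gives a countermodel: p1=false, p3=true, p4=true, p5=false (unmentioned atoms arbitrary); under it the original formula is false.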